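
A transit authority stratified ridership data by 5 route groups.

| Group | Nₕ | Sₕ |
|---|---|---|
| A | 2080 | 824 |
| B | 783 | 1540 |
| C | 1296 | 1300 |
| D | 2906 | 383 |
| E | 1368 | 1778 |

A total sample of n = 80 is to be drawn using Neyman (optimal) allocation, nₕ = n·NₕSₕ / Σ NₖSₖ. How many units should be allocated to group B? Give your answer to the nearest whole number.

A: NₕSₕ = 2080·824 = 1713920
B: NₕSₕ = 783·1540 = 1205820
C: NₕSₕ = 1296·1300 = 1684800
D: NₕSₕ = 2906·383 = 1112998
E: NₕSₕ = 1368·1778 = 2432304
Σ NₕSₕ = 8149842.
n_B = 80·1205820/8149842 = 11.836... → 12.

12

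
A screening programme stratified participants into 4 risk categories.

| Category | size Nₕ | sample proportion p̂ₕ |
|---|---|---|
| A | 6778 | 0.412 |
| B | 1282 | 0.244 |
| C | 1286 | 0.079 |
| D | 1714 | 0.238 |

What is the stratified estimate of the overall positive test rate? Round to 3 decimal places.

Wₕ = Nₕ/N with N = 11060: 0.6128, 0.1159, 0.1163, 0.1550.
p̂_st = 0.6128·0.412 + 0.1159·0.244 + 0.1163·0.079 + 0.1550·0.238 ≈ 0.32684... → 0.327.

0.327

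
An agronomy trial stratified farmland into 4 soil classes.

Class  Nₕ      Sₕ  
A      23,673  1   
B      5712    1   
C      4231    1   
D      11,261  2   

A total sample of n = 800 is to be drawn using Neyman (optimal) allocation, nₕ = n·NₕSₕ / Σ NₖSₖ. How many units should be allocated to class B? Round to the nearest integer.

Σ NₕSₕ = 23673·1 + 5712·1 + 4231·1 + 11261·2 = 56138.
Share for B: 5712/56138 = 0.10175.
n_B = 800 × 0.10175 = 81.399... → 81.

81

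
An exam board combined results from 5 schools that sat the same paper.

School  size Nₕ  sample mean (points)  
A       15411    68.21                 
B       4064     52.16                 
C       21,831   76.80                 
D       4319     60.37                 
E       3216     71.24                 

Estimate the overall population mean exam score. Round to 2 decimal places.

x̄_st = (Σ Nₕx̄ₕ) / (Σ Nₕ) = (15411·68.21 + 4064·52.16 + 21831·76.80 + 4319·60.37 + 3216·71.24) / 48841
= 3429629.22 / 48841 = 70.2203... → 70.22.

70.22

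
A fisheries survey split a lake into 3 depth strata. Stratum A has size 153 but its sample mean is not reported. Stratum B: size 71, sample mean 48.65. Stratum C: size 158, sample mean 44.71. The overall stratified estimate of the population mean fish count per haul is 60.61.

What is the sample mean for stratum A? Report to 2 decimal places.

82.58

N = 153 + 71 + 158 = 382.
Overall total = μ·N = 60.61·382 = 23153.02.
Subtract the known strata: 71·48.65 + 158·44.71 = 10518.33.
Remaining total for stratum A: 23153.02 − 10518.33 = 12634.69.
Divide by its size: 12634.69 / 153 = 82.5797... → 82.58.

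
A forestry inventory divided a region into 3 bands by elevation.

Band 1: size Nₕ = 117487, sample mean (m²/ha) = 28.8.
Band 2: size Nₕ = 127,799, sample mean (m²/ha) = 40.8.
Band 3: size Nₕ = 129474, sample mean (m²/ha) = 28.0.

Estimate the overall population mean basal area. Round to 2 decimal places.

x̄_st = (Σ Nₕx̄ₕ) / (Σ Nₕ) = (117487·28.8 + 127799·40.8 + 129474·28.0) / 374760
= 12223096.8 / 374760 = 32.6158... → 32.62.

32.62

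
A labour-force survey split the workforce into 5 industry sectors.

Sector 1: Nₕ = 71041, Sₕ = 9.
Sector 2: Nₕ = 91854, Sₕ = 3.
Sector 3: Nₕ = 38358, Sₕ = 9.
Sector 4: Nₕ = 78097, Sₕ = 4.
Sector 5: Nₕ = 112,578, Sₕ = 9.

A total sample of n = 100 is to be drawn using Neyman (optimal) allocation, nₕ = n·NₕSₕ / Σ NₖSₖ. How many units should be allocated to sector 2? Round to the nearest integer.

1: NₕSₕ = 71041·9 = 639369
2: NₕSₕ = 91854·3 = 275562
3: NₕSₕ = 38358·9 = 345222
4: NₕSₕ = 78097·4 = 312388
5: NₕSₕ = 112578·9 = 1013202
Σ NₕSₕ = 2585743.
n_2 = 100·275562/2585743 = 10.657... → 11.

11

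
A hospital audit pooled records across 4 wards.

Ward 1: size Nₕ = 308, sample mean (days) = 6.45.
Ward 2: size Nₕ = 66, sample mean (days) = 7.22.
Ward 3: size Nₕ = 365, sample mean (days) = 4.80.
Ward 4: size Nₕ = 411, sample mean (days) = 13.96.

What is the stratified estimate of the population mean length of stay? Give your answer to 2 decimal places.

N = 308 + 66 + 365 + 411 = 1150.
Weight each subgroup mean by Nₕ/N and sum.
Σ Nₕx̄ₕ = 308·6.45 + 66·7.22 + 365·4.80 + 411·13.96 = 1986.6 + 476.52 + 1752 + 5737.56 = 9952.68.
Divide by N: 9952.68 / 1150 = 8.6545... → 8.65.

8.65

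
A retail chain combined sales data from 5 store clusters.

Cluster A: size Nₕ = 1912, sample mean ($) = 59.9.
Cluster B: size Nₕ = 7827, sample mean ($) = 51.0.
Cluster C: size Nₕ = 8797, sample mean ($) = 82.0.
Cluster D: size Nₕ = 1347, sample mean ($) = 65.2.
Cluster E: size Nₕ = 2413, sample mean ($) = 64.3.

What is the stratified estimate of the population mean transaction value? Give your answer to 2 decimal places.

N = 22296; weights Wₕ = Nₕ/N = (0.0858, 0.3510, 0.3946, 0.0604, 0.1082).
x̄_st = Σ Wₕ·x̄ₕ = 0.0858·59.9 + 0.3510·51.0 + 0.3946·82.0 + 0.0604·65.2 + 0.1082·64.3 ≈ 66.2917...
→ 66.29.

66.29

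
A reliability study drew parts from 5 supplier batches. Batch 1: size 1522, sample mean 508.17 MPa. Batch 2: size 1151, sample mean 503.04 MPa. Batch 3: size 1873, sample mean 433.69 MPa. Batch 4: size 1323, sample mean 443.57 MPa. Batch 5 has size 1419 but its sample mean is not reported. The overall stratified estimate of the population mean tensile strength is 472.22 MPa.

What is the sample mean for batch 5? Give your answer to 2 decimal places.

N = 1522 + 1151 + 1873 + 1323 + 1419 = 7288.
Overall total = μ·N = 472.22·7288 = 3441539.36.
Subtract the known strata: 1522·508.17 + 1151·503.04 + 1873·433.69 + 1323·443.57 = 2751578.26.
Remaining total for batch 5: 3441539.36 − 2751578.26 = 689961.1.
Divide by its size: 689961.1 / 1419 = 486.2305... → 486.23.

486.23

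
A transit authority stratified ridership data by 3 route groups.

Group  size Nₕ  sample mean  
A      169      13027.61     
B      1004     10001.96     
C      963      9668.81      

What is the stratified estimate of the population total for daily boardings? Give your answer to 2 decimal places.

A: 169·13027.61 = 2201666.09
B: 1004·10001.96 = 10041967.84
C: 963·9668.81 = 9311064.03
τ̂ = Σ Nₕx̄ₕ = 21554697.96.

21554697.96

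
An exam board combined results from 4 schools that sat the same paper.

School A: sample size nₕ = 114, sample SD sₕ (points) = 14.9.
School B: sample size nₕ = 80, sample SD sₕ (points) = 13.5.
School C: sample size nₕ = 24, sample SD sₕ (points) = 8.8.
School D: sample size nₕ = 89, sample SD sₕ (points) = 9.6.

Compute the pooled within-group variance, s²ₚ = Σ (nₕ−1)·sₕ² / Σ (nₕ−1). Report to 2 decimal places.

162.96

A: (114−1)·14.9² = 113·222.01 = 25087.13
B: (80−1)·13.5² = 79·182.25 = 14397.75
C: (24−1)·8.8² = 23·77.44 = 1781.12
D: (89−1)·9.6² = 88·92.16 = 8110.08
Numerator = 49376.08; denominator = Σ(nₕ−1) = 303.
s²ₚ = 49376.08/303 = 162.9574... → 162.96.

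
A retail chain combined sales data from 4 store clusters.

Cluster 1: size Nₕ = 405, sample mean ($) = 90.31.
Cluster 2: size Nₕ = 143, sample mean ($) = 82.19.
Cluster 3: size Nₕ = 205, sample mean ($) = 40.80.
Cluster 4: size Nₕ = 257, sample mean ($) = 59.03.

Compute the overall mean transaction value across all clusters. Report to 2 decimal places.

N = 405 + 143 + 205 + 257 = 1010.
The stratified mean weights each stratum mean by its population share Nₕ/N.
Σ Nₕx̄ₕ = 405·90.31 + 143·82.19 + 205·40.80 + 257·59.03 = 36575.55 + 11753.17 + 8364 + 15170.71 = 71863.43.
Divide by N: 71863.43 / 1010 = 71.1519... → 71.15.

71.15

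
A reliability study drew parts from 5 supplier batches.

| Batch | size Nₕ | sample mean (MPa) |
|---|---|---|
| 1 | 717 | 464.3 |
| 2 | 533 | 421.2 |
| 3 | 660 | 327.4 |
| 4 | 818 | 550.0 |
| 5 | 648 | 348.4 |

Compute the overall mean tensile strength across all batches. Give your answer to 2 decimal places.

x̄_st = (Σ Nₕx̄ₕ) / (Σ Nₕ) = (717·464.3 + 533·421.2 + 660·327.4 + 818·550.0 + 648·348.4) / 3376
= 1449149.9 / 3376 = 429.2506... → 429.25.

429.25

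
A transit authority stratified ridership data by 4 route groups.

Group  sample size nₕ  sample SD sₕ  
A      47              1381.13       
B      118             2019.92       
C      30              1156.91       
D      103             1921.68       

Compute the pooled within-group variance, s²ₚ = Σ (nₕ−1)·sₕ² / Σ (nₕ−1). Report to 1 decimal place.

3335376.9

Degrees of freedom: 46 + 117 + 29 + 102 = 294.
Σ(nₕ−1)sₕ² = 46·1907520.0769 + 117·4080076.8064 + 29·1338440.7481 + 102·3692854.0224 = 980600801.8659.
s²ₚ = 980600801.8659 / 294 = 3335376.877... → 3335376.9.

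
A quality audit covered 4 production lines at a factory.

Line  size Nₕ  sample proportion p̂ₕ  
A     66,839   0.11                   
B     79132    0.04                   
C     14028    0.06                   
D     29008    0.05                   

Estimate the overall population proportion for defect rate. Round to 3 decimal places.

N = 66839 + 79132 + 14028 + 29008 = 189007.
Overall proportion = Σ (Nₕ/N)·p̂ₕ.
Σ Nₕp̂ₕ = 7352.29 + 3165.28 + 841.68 + 1450.4 = 12809.65.
12809.65 / 189007 = 0.06777... → 0.068.

0.068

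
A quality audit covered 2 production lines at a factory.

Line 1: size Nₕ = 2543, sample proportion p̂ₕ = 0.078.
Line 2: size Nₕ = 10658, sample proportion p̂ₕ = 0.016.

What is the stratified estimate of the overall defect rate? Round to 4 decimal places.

0.0279

Wₕ = Nₕ/N with N = 13201: 0.1926, 0.8074.
p̂_st = 0.1926·0.078 + 0.8074·0.016 ≈ 0.027943... → 0.0279.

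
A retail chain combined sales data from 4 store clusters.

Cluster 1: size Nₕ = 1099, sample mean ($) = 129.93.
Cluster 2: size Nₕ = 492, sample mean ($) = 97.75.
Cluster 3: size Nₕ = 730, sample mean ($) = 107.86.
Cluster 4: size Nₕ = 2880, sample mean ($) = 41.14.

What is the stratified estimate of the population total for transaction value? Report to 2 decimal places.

1: 1099·129.93 = 142793.07
2: 492·97.75 = 48093
3: 730·107.86 = 78737.8
4: 2880·41.14 = 118483.2
τ̂ = Σ Nₕx̄ₕ = 388107.07.

388107.07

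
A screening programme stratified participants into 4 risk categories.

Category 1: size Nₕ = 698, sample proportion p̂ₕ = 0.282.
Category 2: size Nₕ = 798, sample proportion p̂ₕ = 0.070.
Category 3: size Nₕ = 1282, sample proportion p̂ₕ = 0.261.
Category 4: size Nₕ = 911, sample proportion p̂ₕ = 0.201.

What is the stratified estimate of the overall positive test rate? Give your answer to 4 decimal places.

0.2088

Wₕ = Nₕ/N with N = 3689: 0.1892, 0.2163, 0.3475, 0.2470.
p̂_st = 0.1892·0.282 + 0.2163·0.070 + 0.3475·0.261 + 0.2470·0.201 ≈ 0.208840... → 0.2088.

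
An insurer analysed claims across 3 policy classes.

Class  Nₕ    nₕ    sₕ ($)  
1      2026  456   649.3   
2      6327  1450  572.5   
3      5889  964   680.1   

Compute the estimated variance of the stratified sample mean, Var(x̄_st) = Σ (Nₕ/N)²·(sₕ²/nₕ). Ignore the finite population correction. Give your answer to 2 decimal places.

N = 14242. Term for each stratum: Wₕ²sₕ²/nₕ.
Var(x̄_st) = 18.70953 + 44.61046 + 82.03698 = 145.35697 → 145.36.

145.36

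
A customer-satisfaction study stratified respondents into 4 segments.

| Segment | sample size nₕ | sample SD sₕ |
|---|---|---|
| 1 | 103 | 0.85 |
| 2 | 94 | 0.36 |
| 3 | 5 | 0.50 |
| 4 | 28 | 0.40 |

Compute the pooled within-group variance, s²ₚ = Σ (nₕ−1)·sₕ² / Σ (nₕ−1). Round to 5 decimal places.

1: (103−1)·0.85² = 102·0.7225 = 73.695
2: (94−1)·0.36² = 93·0.1296 = 12.0528
3: (5−1)·0.50² = 4·0.25 = 1
4: (28−1)·0.40² = 27·0.16 = 4.32
Numerator = 91.0678; denominator = Σ(nₕ−1) = 226.
s²ₚ = 91.0678/226 = 0.4029549... → 0.40295.

0.40295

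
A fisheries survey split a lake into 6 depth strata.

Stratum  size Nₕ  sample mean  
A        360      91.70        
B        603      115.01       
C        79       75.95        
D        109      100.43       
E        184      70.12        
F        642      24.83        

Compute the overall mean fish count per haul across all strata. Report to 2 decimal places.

74.94

N = 360 + 603 + 79 + 109 + 184 + 642 = 1977.
Weight each subgroup mean by Nₕ/N and sum.
Σ Nₕx̄ₕ = 360·91.70 + 603·115.01 + 79·75.95 + 109·100.43 + 184·70.12 + 642·24.83 = 33012 + 69351.03 + 6000.05 + 10946.87 + 12902.08 + 15940.86 = 148152.89.
Divide by N: 148152.89 / 1977 = 74.9382... → 74.94.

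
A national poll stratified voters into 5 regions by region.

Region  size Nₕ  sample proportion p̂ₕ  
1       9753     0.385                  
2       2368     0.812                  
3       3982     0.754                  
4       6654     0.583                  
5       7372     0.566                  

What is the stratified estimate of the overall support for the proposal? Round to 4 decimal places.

N = 9753 + 2368 + 3982 + 6654 + 7372 = 30129.
Overall proportion = Σ (Nₕ/N)·p̂ₕ.
Σ Nₕp̂ₕ = 3754.905 + 1922.816 + 3002.428 + 3879.282 + 4172.552 = 16731.983.
16731.983 / 30129 = 0.555345... → 0.5553.

0.5553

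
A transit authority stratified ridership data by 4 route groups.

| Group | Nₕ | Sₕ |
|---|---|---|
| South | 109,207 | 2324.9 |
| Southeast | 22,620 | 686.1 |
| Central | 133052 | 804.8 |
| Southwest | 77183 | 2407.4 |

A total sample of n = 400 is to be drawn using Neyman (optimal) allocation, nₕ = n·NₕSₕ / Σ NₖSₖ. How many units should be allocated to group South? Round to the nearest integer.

South: NₕSₕ = 109207·2324.9 = 253895354.3
Southeast: NₕSₕ = 22620·686.1 = 15519582
Central: NₕSₕ = 133052·804.8 = 107080249.6
Southwest: NₕSₕ = 77183·2407.4 = 185810354.2
Σ NₕSₕ = 562305540.1.
n_South = 400·253895354.3/562305540.1 = 180.610... → 181.

181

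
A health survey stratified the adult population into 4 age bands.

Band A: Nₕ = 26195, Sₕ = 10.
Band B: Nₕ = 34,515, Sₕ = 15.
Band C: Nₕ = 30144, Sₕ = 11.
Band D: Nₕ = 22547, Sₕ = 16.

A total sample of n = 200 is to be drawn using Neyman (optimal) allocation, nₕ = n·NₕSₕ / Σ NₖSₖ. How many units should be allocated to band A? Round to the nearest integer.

36

Σ NₕSₕ = 26195·10 + 34515·15 + 30144·11 + 22547·16 = 1472011.
Share for A: 261950/1472011 = 0.17795.
n_A = 200 × 0.17795 = 35.591... → 36.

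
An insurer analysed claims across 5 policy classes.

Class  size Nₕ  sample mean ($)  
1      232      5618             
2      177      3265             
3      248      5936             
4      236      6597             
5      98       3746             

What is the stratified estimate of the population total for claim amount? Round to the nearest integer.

5277409

1: 232·5618 = 1303376
2: 177·3265 = 577905
3: 248·5936 = 1472128
4: 236·6597 = 1556892
5: 98·3746 = 367108
τ̂ = Σ Nₕx̄ₕ = 5277409.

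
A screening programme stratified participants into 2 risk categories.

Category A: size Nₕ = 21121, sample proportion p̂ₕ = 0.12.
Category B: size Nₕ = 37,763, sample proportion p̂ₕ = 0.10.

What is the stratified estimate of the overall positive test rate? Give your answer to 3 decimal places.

0.107

Wₕ = Nₕ/N with N = 58884: 0.3587, 0.6413.
p̂_st = 0.3587·0.12 + 0.6413·0.10 ≈ 0.10717... → 0.107.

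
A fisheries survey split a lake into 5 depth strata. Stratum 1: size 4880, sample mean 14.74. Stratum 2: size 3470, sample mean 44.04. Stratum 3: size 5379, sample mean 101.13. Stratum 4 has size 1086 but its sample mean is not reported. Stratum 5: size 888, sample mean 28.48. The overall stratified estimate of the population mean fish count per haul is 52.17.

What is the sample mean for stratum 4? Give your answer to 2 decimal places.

Σ Nₕx̄ₕ = N·μ, so 1086·x̄_4 = 15703·52.17 − (4880·14.74 + 3470·44.04 + 5379·101.13 + 888·28.48).
= 819225.51 − 794018.51 = 25207.
x̄_4 = 25207 / 1086 = 23.2109... → 23.21.

23.21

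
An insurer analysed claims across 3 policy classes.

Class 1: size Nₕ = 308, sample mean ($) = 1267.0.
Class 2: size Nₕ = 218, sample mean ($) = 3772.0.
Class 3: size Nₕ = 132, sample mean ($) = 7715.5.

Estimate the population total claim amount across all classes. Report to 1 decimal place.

2230978.0

1: 308·1267.0 = 390236
2: 218·3772.0 = 822296
3: 132·7715.5 = 1018446
τ̂ = Σ Nₕx̄ₕ = 2230978.0.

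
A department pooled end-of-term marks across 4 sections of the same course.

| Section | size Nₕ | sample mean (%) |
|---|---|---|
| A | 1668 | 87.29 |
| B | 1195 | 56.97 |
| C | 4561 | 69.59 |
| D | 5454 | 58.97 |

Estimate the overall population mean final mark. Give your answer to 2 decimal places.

x̄_st = (Σ Nₕx̄ₕ) / (Σ Nₕ) = (1668·87.29 + 1195·56.97 + 4561·69.59 + 5454·58.97) / 12878
= 852701.24 / 12878 = 66.2138... → 66.21.

66.21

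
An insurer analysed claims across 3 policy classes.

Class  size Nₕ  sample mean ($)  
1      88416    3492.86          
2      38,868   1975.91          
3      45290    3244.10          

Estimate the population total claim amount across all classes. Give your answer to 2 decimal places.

1: 88416·3492.86 = 308824709.76
2: 38868·1975.91 = 76799669.88
3: 45290·3244.10 = 146925289
τ̂ = Σ Nₕx̄ₕ = 532549668.64.

532549668.64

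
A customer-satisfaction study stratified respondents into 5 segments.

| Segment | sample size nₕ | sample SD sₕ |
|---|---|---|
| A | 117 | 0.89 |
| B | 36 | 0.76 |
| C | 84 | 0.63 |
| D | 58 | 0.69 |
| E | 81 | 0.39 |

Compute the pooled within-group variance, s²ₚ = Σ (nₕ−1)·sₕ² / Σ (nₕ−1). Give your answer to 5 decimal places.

0.49689

A: (117−1)·0.89² = 116·0.7921 = 91.8836
B: (36−1)·0.76² = 35·0.5776 = 20.216
C: (84−1)·0.63² = 83·0.3969 = 32.9427
D: (58−1)·0.69² = 57·0.4761 = 27.1377
E: (81−1)·0.39² = 80·0.1521 = 12.168
Numerator = 184.348; denominator = Σ(nₕ−1) = 371.
s²ₚ = 184.348/371 = 0.4968949... → 0.49689.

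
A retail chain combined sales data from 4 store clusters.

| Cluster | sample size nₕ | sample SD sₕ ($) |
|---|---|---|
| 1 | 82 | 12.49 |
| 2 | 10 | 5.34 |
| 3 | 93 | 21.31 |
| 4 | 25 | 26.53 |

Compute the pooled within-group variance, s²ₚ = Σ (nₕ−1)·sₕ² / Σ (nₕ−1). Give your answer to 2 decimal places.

1: (82−1)·12.49² = 81·156.0001 = 12636.0081
2: (10−1)·5.34² = 9·28.5156 = 256.6404
3: (93−1)·21.31² = 92·454.1161 = 41778.6812
4: (25−1)·26.53² = 24·703.8409 = 16892.1816
Numerator = 71563.5113; denominator = Σ(nₕ−1) = 206.
s²ₚ = 71563.5113/206 = 347.3957... → 347.40.

347.40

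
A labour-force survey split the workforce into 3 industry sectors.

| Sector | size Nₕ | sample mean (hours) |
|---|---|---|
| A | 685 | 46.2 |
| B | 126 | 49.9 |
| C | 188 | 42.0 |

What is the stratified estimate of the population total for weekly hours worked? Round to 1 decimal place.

Population total = Σ Nₕ·x̄ₕ (each stratum's size times its mean).
685·46.2 + 126·49.9 + 188·42.0 = 31647 + 6287.4 + 7896 = 45830.4.

45830.4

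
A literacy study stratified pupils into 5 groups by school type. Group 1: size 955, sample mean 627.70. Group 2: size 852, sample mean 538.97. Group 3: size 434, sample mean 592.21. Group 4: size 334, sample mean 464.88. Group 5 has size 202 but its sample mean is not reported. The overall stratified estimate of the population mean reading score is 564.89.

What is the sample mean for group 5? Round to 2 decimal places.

N = 955 + 852 + 434 + 334 + 202 = 2777.
Overall total = μ·N = 564.89·2777 = 1568699.53.
Subtract the known strata: 955·627.70 + 852·538.97 + 434·592.21 + 334·464.88 = 1470945.
Remaining total for group 5: 1568699.53 − 1470945 = 97754.53.
Divide by its size: 97754.53 / 202 = 483.9333... → 483.93.

483.93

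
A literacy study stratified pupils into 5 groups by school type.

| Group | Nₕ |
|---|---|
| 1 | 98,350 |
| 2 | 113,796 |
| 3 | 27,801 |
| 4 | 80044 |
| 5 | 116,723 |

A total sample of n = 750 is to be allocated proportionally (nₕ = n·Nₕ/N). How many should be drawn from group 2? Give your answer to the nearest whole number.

195

Share of group 2 = 113796/436714 = 0.26057.
Allocate 750 × 0.26057 = 195.430... → 195.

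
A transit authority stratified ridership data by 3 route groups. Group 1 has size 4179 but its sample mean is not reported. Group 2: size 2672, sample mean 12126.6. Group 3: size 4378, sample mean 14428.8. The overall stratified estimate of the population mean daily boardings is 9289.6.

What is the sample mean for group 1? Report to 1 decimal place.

N = 4179 + 2672 + 4378 = 11229.
Overall total = μ·N = 9289.6·11229 = 104312918.4.
Subtract the known strata: 2672·12126.6 + 4378·14428.8 = 95571561.6.
Remaining total for group 1: 104312918.4 − 95571561.6 = 8741356.8.
Divide by its size: 8741356.8 / 4179 = 2091.734... → 2091.7.

2091.7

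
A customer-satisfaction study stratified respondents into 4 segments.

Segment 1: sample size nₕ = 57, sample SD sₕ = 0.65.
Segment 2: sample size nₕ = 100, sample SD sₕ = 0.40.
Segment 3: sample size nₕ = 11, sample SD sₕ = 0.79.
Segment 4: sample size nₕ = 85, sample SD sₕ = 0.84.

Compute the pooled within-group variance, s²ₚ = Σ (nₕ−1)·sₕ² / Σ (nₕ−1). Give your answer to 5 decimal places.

1: (57−1)·0.65² = 56·0.4225 = 23.66
2: (100−1)·0.40² = 99·0.16 = 15.84
3: (11−1)·0.79² = 10·0.6241 = 6.241
4: (85−1)·0.84² = 84·0.7056 = 59.2704
Numerator = 105.0114; denominator = Σ(nₕ−1) = 249.
s²ₚ = 105.0114/249 = 0.4217325... → 0.42173.

0.42173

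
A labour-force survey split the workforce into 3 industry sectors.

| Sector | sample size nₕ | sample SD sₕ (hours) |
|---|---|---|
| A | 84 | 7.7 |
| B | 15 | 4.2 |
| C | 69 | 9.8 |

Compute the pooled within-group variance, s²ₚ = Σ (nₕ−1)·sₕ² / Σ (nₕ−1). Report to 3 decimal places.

Degrees of freedom: 83 + 14 + 68 = 165.
Σ(nₕ−1)sₕ² = 83·59.29 + 14·17.64 + 68·96.04 = 11698.75.
s²ₚ = 11698.75 / 165 = 70.90152... → 70.902.

70.902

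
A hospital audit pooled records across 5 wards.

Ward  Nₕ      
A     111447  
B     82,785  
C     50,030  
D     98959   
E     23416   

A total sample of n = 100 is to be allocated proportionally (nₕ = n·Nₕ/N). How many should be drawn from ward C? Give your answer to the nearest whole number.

Share of ward C = 50030/366637 = 0.13646.
Allocate 100 × 0.13646 = 13.646... → 14.

14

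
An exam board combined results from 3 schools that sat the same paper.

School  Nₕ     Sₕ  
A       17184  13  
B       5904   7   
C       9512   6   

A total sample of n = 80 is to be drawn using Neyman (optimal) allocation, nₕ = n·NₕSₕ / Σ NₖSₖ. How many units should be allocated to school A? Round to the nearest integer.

56

A: NₕSₕ = 17184·13 = 223392
B: NₕSₕ = 5904·7 = 41328
C: NₕSₕ = 9512·6 = 57072
Σ NₕSₕ = 321792.
n_A = 80·223392/321792 = 55.537... → 56.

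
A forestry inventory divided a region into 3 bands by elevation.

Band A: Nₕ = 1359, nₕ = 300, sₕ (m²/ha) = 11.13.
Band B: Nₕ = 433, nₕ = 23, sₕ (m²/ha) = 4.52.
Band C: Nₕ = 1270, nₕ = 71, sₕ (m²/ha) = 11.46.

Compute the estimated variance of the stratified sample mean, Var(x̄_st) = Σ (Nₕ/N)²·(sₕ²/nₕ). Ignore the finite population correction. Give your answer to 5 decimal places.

N = 3062. Term for each stratum: Wₕ²sₕ²/nₕ.
Var(x̄_st) = 0.08133877 + 0.01776292 + 0.31820570 = 0.41730740 → 0.41731.

0.41731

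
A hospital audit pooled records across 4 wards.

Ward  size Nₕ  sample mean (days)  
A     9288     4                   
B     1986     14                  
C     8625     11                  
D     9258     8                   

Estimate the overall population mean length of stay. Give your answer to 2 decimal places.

8.02

x̄_st = (Σ Nₕx̄ₕ) / (Σ Nₕ) = (9288·4 + 1986·14 + 8625·11 + 9258·8) / 29157
= 233895 / 29157 = 8.0219... → 8.02.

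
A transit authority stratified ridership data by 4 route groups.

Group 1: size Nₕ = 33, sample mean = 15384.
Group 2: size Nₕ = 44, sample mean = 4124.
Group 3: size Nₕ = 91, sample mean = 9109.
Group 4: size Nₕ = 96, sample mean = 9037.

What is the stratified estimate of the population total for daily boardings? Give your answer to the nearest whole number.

Population total = Σ Nₕ·x̄ₕ (each stratum's size times its mean).
33·15384 + 44·4124 + 91·9109 + 96·9037 = 507672 + 181456 + 828919 + 867552 = 2385599.

2385599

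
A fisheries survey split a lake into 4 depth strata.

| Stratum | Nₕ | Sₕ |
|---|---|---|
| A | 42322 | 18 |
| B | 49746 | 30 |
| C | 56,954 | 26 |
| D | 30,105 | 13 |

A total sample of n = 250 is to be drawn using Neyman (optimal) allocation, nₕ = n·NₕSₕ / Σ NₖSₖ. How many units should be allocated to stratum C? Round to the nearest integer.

A: NₕSₕ = 42322·18 = 761796
B: NₕSₕ = 49746·30 = 1492380
C: NₕSₕ = 56954·26 = 1480804
D: NₕSₕ = 30105·13 = 391365
Σ NₕSₕ = 4126345.
n_C = 250·1480804/4126345 = 89.716... → 90.

90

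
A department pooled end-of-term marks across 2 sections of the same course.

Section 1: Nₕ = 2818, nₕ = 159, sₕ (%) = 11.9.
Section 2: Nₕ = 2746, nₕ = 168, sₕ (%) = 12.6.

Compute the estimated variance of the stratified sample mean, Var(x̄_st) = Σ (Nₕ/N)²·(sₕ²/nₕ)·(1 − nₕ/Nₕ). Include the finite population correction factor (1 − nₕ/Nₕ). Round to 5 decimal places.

0.43166

N = 5564; Wₕ = Nₕ/N.
section 1: (2818/5564)²·11.9²/159·(1 − 159/2818) = 0.21556680
section 2: (2746/5564)²·12.6²/168·(1 − 168/2746) = 0.21609316
Sum = 0.43165996 → 0.43166.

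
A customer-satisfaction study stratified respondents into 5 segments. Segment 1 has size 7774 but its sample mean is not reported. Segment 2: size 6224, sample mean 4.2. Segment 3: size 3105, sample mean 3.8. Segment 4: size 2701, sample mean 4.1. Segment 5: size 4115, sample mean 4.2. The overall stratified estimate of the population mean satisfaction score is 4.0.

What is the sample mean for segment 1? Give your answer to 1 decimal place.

3.8

N = 7774 + 6224 + 3105 + 2701 + 4115 = 23919.
Overall total = μ·N = 4.0·23919 = 95676.
Subtract the known strata: 6224·4.2 + 3105·3.8 + 2701·4.1 + 4115·4.2 = 66296.9.
Remaining total for segment 1: 95676 − 66296.9 = 29379.1.
Divide by its size: 29379.1 / 7774 = 3.779... → 3.8.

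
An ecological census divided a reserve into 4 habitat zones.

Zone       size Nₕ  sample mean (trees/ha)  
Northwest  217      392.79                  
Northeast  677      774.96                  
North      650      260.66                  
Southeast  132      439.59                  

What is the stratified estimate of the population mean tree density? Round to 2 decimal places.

x̄_st = (Σ Nₕx̄ₕ) / (Σ Nₕ) = (217·392.79 + 677·774.96 + 650·260.66 + 132·439.59) / 1676
= 837338.23 / 1676 = 499.6051... → 499.61.

499.61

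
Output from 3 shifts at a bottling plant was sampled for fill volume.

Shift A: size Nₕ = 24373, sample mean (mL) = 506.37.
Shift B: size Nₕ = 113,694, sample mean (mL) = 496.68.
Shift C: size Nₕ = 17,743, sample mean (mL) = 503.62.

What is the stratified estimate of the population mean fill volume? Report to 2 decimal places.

N = 24373 + 113694 + 17743 = 155810.
The stratified mean weights each stratum mean by its population share Nₕ/N.
Σ Nₕx̄ₕ = 24373·506.37 + 113694·496.68 + 17743·503.62 = 12341756.01 + 56469535.92 + 8935729.66 = 77747021.59.
Divide by N: 77747021.59 / 155810 = 498.9861... → 498.99.

498.99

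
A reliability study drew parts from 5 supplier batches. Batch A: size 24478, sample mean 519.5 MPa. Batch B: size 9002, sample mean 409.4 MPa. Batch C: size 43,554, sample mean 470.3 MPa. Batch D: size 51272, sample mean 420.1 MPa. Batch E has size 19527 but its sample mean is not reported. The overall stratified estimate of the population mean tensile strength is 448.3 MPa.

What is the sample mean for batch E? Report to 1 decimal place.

Σ Nₕx̄ₕ = N·μ, so 19527·x̄_E = 147833·448.3 − (24478·519.5 + 9002·409.4 + 43554·470.3 + 51272·420.1).
= 66273533.9 − 58424553.2 = 7848980.7.
x̄_E = 7848980.7 / 19527 = 401.955... → 402.0.

402.0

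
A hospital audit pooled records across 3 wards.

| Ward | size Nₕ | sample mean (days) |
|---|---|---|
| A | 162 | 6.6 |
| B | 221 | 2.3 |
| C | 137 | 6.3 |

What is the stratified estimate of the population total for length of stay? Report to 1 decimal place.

A: 162·6.6 = 1069.2
B: 221·2.3 = 508.3
C: 137·6.3 = 863.1
τ̂ = Σ Nₕx̄ₕ = 2440.6.

2440.6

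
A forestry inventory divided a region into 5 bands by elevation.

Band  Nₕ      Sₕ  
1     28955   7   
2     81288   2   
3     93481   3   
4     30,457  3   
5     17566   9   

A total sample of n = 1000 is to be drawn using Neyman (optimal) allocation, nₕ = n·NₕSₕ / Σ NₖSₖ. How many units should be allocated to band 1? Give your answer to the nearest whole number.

1: NₕSₕ = 28955·7 = 202685
2: NₕSₕ = 81288·2 = 162576
3: NₕSₕ = 93481·3 = 280443
4: NₕSₕ = 30457·3 = 91371
5: NₕSₕ = 17566·9 = 158094
Σ NₕSₕ = 895169.
n_1 = 1000·202685/895169 = 226.421... → 226.

226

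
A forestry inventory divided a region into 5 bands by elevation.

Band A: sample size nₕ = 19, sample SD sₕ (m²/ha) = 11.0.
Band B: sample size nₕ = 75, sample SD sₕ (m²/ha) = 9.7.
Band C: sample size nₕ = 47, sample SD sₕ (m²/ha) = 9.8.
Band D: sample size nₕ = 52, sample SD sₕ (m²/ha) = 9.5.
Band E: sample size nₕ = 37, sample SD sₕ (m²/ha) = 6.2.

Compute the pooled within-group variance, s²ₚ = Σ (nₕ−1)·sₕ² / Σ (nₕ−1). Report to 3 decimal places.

86.867

Degrees of freedom: 18 + 74 + 46 + 51 + 36 = 225.
Σ(nₕ−1)sₕ² = 18·121 + 74·94.09 + 46·96.04 + 51·90.25 + 36·38.44 = 19545.09.
s²ₚ = 19545.09 / 225 = 86.86707... → 86.867.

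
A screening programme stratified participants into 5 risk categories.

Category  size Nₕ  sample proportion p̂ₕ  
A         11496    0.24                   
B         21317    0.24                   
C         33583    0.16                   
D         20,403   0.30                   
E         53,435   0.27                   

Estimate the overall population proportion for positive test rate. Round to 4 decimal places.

0.2410

Wₕ = Nₕ/N with N = 140234: 0.0820, 0.1520, 0.2395, 0.1455, 0.3810.
p̂_st = 0.0820·0.24 + 0.1520·0.24 + 0.2395·0.16 + 0.1455·0.30 + 0.3810·0.27 ≈ 0.241003... → 0.2410.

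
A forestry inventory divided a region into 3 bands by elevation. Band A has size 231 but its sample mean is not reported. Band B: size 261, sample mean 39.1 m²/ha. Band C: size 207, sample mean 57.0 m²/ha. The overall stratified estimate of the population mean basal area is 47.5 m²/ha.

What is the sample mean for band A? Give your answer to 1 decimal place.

Σ Nₕx̄ₕ = N·μ, so 231·x̄_A = 699·47.5 − (261·39.1 + 207·57.0).
= 33202.5 − 22004.1 = 11198.4.
x̄_A = 11198.4 / 231 = 48.478... → 48.5.

48.5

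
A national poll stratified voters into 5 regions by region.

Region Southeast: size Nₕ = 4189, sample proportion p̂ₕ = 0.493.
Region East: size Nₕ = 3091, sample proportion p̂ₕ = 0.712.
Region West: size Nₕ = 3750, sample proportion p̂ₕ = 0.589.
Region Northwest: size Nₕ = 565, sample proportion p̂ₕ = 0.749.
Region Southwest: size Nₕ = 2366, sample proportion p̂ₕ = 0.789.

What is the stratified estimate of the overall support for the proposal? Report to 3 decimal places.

0.628

Wₕ = Nₕ/N with N = 13961: 0.3001, 0.2214, 0.2686, 0.0405, 0.1695.
p̂_st = 0.3001·0.493 + 0.2214·0.712 + 0.2686·0.589 + 0.0405·0.749 + 0.1695·0.789 ≈ 0.62780... → 0.628.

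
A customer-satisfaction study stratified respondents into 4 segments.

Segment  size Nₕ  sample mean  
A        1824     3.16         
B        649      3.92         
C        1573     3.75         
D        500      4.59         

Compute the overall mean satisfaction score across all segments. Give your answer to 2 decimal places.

x̄_st = (Σ Nₕx̄ₕ) / (Σ Nₕ) = (1824·3.16 + 649·3.92 + 1573·3.75 + 500·4.59) / 4546
= 16501.67 / 4546 = 3.6299... → 3.63.

3.63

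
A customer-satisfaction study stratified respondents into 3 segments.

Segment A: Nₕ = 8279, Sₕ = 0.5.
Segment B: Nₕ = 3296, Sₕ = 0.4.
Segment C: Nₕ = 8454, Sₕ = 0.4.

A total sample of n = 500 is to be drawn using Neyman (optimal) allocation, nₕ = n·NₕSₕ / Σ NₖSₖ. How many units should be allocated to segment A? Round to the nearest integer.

Σ NₕSₕ = 8279·0.5 + 3296·0.4 + 8454·0.4 = 8839.5.
Share for A: 4139.5/8839.5 = 0.46830.
n_A = 500 × 0.46830 = 234.148... → 234.

234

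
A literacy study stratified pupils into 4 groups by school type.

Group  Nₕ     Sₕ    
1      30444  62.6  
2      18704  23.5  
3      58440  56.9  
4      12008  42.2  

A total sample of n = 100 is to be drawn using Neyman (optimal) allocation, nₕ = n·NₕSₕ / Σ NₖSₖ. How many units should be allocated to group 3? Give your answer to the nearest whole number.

Σ NₕSₕ = 30444·62.6 + 18704·23.5 + 58440·56.9 + 12008·42.2 = 6177312.
Share for 3: 3325236/6177312 = 0.53830.
n_3 = 100 × 0.53830 = 53.830... → 54.

54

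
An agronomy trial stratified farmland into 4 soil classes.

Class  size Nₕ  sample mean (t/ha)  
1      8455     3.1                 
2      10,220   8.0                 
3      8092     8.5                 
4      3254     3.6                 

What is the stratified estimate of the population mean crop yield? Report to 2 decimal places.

6.28

N = 8455 + 10220 + 8092 + 3254 = 30021.
Weight each subgroup mean by Nₕ/N and sum.
Σ Nₕx̄ₕ = 8455·3.1 + 10220·8.0 + 8092·8.5 + 3254·3.6 = 26210.5 + 81760 + 68782 + 11714.4 = 188466.9.
Divide by N: 188466.9 / 30021 = 6.2778... → 6.28.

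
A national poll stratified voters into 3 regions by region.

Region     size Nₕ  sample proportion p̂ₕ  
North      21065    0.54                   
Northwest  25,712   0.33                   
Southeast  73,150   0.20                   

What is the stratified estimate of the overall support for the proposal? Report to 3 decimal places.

Wₕ = Nₕ/N with N = 119927: 0.1756, 0.2144, 0.6100.
p̂_st = 0.1756·0.54 + 0.2144·0.33 + 0.6100·0.20 ≈ 0.28759... → 0.288.

0.288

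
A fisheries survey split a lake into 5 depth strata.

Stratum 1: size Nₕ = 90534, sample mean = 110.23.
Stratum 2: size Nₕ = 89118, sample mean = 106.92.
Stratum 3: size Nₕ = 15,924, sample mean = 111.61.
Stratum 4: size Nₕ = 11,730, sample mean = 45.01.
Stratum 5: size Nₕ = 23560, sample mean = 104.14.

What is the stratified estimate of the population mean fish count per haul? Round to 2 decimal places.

105.11

N = 230866; weights Wₕ = Nₕ/N = (0.3921, 0.3860, 0.0690, 0.0508, 0.1021).
x̄_st = Σ Wₕ·x̄ₕ = 0.3921·110.23 + 0.3860·106.92 + 0.0690·111.61 + 0.0508·45.01 + 0.1021·104.14 ≈ 105.1122...
→ 105.11.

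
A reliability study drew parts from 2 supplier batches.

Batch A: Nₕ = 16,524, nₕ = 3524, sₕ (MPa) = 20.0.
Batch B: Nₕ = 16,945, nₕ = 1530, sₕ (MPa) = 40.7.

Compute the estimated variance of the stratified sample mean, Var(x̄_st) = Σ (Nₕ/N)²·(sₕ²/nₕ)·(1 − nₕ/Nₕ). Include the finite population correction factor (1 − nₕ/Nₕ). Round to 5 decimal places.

0.27423

N = 33469; Wₕ = Nₕ/N.
batch A: (16524/33469)²·20.0²/3524·(1 − 3524/16524) = 0.02176693
batch B: (16945/33469)²·40.7²/1530·(1 − 1530/16945) = 0.25246258
Sum = 0.27422951 → 0.27423.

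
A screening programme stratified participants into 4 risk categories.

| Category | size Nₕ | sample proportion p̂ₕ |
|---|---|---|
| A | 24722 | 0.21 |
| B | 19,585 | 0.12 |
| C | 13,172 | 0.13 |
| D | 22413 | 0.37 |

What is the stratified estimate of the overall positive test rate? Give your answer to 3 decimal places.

0.220

N = 24722 + 19585 + 13172 + 22413 = 79892.
Overall proportion = Σ (Nₕ/N)·p̂ₕ.
Σ Nₕp̂ₕ = 5191.62 + 2350.2 + 1712.36 + 8292.81 = 17546.99.
17546.99 / 79892 = 0.21963... → 0.220.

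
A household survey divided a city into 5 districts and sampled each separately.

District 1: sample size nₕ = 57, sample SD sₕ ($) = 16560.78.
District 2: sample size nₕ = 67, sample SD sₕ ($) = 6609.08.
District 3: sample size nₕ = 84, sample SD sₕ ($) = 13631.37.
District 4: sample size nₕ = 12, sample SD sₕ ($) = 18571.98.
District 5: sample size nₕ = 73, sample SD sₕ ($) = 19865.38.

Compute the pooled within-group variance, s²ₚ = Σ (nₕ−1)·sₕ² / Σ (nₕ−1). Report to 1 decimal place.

1: (57−1)·16560.78² = 56·274259434.2084 = 15358528315.6704
2: (67−1)·6609.08² = 66·43679938.4464 = 2882875937.4624
3: (84−1)·13631.37² = 83·185814248.0769 = 15422582590.3827
4: (12−1)·18571.98² = 11·344918441.1204 = 3794102852.3244
5: (73−1)·19865.38² = 72·394633322.5444 = 28413599223.1968
Numerator = 65871688919.0367; denominator = Σ(nₕ−1) = 288.
s²ₚ = 65871688919.0367/288 = 228721142.080... → 228721142.1.

228721142.1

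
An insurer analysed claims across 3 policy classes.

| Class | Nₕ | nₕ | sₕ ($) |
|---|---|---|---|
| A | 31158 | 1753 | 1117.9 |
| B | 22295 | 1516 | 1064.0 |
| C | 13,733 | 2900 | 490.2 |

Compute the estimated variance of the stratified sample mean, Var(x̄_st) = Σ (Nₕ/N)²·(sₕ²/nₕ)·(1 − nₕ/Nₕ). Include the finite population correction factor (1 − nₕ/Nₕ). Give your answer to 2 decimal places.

224.07

N = 67186; Wₕ = Nₕ/N.
class A: (31158/67186)²·1117.9²/1753·(1 − 1753/31158) = 144.69622
class B: (22295/67186)²·1064.0²/1516·(1 − 1516/22295) = 76.64055
class C: (13733/67186)²·490.2²/2900·(1 − 2900/13733) = 2.73090
Sum = 224.06766 → 224.07.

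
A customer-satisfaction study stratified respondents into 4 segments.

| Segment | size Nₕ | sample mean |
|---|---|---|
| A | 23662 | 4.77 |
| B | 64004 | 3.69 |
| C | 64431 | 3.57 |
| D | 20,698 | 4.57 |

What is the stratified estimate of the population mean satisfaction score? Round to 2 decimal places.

3.90

x̄_st = (Σ Nₕx̄ₕ) / (Σ Nₕ) = (23662·4.77 + 64004·3.69 + 64431·3.57 + 20698·4.57) / 172795
= 673651.03 / 172795 = 3.8986... → 3.90.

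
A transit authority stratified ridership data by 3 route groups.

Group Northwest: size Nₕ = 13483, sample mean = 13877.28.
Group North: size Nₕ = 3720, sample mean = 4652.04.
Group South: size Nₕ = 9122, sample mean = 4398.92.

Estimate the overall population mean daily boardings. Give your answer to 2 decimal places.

x̄_st = (Σ Nₕx̄ₕ) / (Σ Nₕ) = (13483·13877.28 + 3720·4652.04 + 9122·4398.92) / 26325
= 244539903.28 / 26325 = 9289.2651... → 9289.27.

9289.27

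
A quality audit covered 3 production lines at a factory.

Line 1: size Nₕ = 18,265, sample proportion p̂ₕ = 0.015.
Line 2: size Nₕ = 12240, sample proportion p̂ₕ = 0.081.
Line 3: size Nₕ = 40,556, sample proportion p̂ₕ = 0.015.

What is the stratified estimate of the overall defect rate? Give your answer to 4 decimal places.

0.0264

N = 18265 + 12240 + 40556 = 71061.
Overall proportion = Σ (Nₕ/N)·p̂ₕ.
Σ Nₕp̂ₕ = 273.975 + 991.44 + 608.34 = 1873.755.
1873.755 / 71061 = 0.026368... → 0.0264.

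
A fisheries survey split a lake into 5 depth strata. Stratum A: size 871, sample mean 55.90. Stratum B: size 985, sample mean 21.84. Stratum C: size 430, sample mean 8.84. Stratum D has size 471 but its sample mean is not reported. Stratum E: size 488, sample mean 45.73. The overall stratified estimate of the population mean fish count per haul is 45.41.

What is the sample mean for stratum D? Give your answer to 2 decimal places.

108.36

Σ Nₕx̄ₕ = N·μ, so 471·x̄_D = 3245·45.41 − (871·55.90 + 985·21.84 + 430·8.84 + 488·45.73).
= 147355.45 − 96318.74 = 51036.71.
x̄_D = 51036.71 / 471 = 108.3582... → 108.36.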